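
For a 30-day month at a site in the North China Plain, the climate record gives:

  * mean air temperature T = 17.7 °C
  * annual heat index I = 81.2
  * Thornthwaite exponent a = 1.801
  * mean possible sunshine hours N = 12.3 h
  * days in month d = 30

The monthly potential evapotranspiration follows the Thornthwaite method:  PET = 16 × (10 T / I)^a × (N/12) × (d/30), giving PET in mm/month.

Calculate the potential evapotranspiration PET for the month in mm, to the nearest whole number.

10T/I = 10 × 17.7 / 81.2 = 2.1798
(10T/I)^a = 2.1798^1.801 = 4.0690
Uncorrected PET = 16 × 4.0690 = 65.104 mm
Correction = (N/12)(d/30) = (12.3/12)(30/30) = 1.0250
PET = 65.104 × 1.0250 = 66.732 mm/month

67 mm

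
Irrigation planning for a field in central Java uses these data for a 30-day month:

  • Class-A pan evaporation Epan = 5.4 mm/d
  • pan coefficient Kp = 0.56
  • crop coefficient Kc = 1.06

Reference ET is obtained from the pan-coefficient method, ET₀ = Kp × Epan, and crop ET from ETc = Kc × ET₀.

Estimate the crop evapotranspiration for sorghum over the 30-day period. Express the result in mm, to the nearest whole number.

96 mm

ET₀ = 0.56 × 5.4 = 3.0240 mm/d
ETc = Kc × ET₀ = 1.06 × 3.0240 = 3.2054 mm/d
Over 30 days: 3.2054 × 30 = 96.162 mm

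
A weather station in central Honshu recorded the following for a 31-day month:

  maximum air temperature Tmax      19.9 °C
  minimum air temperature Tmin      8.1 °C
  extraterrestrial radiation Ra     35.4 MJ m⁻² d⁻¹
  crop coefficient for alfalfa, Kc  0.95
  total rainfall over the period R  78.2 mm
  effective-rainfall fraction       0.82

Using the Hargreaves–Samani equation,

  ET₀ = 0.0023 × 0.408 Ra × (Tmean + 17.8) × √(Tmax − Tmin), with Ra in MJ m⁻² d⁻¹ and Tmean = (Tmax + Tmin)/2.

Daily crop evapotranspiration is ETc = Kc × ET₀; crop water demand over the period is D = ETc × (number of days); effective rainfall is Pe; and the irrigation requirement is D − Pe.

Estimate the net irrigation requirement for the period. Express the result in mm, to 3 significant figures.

Tmean = (19.9 + 8.1)/2 = 14.00 °C
0.408 Ra = 0.408 × 35.4 = 14.4432 mm/d equivalent
ET₀ = 0.0023 × 14.4432 × (14.00 + 17.8) × √11.8 = 0.0023 × 14.4432 × 31.80 × 3.4351 = 3.6288 mm/d
ETc = Kc × ET₀ = 0.95 × 3.6288 = 3.4474 mm/d
Crop demand D = ETc × 31 d = 3.4474 × 31 = 106.869 mm
Pe = 0.82 × 78.2 = 64.124 mm
D − Pe = 106.869 − 64.124 = 42.745 mm

42.7 mm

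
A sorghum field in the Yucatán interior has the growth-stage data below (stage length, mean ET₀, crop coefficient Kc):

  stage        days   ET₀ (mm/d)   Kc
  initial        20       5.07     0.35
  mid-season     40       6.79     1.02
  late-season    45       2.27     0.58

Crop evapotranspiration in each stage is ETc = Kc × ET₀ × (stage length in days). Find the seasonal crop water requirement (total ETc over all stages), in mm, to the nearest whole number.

372 mm

initial: 0.35 × 5.07 × 20 = 35.49 mm
mid-season: 1.02 × 6.79 × 40 = 277.03 mm
late-season: 0.58 × 2.27 × 45 = 59.25 mm
Seasonal total = 371.77 mm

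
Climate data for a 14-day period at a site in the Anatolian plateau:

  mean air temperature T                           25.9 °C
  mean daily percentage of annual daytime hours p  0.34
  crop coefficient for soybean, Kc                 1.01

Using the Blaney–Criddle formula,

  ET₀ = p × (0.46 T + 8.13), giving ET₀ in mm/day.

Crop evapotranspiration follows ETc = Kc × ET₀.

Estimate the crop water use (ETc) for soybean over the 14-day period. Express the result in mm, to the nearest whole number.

96 mm

ET₀ = 0.34 × (0.46 × 25.9 + 8.13) = 0.34 × 20.044 = 6.8150 mm/d
ETc = Kc × ET₀ = 1.01 × 6.8150 = 6.8832 mm/d
Over 14 days: 6.8832 × 14 = 96.365 mm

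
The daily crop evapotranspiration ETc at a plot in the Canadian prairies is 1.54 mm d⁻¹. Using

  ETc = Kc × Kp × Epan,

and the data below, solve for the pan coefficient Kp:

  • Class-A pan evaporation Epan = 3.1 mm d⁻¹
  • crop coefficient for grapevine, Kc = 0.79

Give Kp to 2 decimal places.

0.63

ETc = Kc × Kp × Epan  ⇒  Kp = ETc / (Kc × Epan)
Kp = 1.54 / (0.79 × 3.1) = 1.54 / 2.449 = 0.6288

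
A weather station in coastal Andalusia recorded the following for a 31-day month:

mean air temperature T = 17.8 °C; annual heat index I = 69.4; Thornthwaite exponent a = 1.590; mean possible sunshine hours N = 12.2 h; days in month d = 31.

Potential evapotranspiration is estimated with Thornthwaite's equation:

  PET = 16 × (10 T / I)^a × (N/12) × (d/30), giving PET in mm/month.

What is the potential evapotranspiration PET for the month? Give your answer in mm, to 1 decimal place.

10T/I = 10 × 17.8 / 69.4 = 2.5648
(10T/I)^a = 2.5648^1.590 = 4.4709
Uncorrected PET = 16 × 4.4709 = 71.534 mm
Correction = (N/12)(d/30) = (12.2/12)(31/30) = 1.0506
PET = 71.534 × 1.0506 = 75.154 mm/month

75.2 mm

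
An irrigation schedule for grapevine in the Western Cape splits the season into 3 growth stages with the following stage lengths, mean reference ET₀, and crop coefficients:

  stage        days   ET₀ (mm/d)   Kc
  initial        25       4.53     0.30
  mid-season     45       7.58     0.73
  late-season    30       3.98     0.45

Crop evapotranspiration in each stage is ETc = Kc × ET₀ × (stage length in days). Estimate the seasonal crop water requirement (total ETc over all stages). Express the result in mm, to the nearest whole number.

337 mm

initial: 0.30 × 4.53 × 25 = 33.98 mm
mid-season: 0.73 × 7.58 × 45 = 249.00 mm
late-season: 0.45 × 3.98 × 30 = 53.73 mm
Seasonal total = 336.71 mm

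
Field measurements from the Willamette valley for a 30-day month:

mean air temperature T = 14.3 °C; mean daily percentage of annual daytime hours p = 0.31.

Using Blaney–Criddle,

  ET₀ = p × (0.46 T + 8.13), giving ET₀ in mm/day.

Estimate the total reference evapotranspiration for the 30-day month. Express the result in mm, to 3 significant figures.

137 mm

ET₀ = 0.31 × (0.46 × 14.3 + 8.13) = 0.31 × 14.708 = 4.5595 mm/d
Monthly total = 4.5595 × 30 = 136.785 mm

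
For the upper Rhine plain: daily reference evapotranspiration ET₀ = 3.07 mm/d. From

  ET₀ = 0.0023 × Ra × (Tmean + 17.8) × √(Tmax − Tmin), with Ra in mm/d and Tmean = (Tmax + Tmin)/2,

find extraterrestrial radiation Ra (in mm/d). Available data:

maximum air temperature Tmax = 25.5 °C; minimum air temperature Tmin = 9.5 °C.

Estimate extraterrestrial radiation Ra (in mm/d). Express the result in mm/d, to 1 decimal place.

Tmean = 17.50 °C; √ΔT = 4.0000
Ra = ET₀ / [0.0023 × (Tmean+17.8) × √ΔT] = 3.07 / (0.0023 × 35.30 × 4.0000) = 9.453 mm/d

9.5 mm/d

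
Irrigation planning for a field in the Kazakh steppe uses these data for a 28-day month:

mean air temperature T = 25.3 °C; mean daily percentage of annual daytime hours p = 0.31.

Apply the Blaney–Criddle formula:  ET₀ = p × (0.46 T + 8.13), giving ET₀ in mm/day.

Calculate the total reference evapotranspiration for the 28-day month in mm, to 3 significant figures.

ET₀ = 0.31 × (0.46 × 25.3 + 8.13) = 0.31 × 19.768 = 6.1281 mm/d
Monthly total = 6.1281 × 28 = 171.587 mm

172 mm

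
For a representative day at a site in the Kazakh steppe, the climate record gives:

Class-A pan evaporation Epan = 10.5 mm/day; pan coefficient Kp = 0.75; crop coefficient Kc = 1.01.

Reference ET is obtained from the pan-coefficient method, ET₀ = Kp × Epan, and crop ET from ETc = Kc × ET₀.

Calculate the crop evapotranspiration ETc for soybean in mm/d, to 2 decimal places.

ET₀ = 0.75 × 10.5 = 7.8750 mm/d
ETc = Kc × ET₀ = 1.01 × 7.8750 = 7.9538 mm/d

7.95 mm/d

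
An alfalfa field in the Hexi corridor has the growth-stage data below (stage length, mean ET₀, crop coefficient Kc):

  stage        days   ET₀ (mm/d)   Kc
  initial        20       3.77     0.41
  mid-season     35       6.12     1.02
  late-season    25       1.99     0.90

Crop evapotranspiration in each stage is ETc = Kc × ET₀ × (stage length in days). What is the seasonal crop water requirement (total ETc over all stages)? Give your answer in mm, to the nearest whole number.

294 mm

initial: 0.41 × 3.77 × 20 = 30.91 mm
mid-season: 1.02 × 6.12 × 35 = 218.48 mm
late-season: 0.90 × 1.99 × 25 = 44.78 mm
Seasonal total = 294.17 mm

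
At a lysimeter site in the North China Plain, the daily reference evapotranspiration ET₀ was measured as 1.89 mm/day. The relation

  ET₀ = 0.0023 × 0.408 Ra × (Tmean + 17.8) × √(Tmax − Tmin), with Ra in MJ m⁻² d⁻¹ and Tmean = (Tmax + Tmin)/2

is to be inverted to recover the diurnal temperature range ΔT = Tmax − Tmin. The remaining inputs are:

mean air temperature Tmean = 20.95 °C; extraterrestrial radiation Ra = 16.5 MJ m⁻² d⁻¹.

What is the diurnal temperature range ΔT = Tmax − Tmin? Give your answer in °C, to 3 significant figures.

9.92 °C

√ΔT = ET₀ / [0.0023 × 0.408 × Ra × (Tmean+17.8)] = 1.89 / (0.0023 × 6.7320 × 38.75) = 3.1501
ΔT = 3.1501² = 9.923 °C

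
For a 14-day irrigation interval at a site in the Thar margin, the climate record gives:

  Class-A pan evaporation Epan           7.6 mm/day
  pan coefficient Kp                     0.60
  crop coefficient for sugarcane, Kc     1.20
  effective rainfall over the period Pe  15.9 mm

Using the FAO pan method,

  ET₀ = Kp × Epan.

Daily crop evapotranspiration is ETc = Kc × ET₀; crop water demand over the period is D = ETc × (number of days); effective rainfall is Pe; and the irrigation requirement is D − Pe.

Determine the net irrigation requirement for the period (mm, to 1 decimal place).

ET₀ = 0.60 × 7.6 = 4.5600 mm/d
ETc = Kc × ET₀ = 1.20 × 4.5600 = 5.4720 mm/d
Crop demand D = ETc × 14 d = 5.4720 × 14 = 76.608 mm
D − Pe = 76.608 − 15.9 = 60.708 mm

60.7 mm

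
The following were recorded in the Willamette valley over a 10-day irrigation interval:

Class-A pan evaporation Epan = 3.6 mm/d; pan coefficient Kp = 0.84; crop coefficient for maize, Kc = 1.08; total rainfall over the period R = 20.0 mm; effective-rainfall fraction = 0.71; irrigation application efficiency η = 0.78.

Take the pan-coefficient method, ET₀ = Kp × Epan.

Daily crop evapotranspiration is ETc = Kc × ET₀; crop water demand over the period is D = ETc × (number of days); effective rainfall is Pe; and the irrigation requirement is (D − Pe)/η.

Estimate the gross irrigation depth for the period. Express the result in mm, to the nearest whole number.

24 mm

ET₀ = 0.84 × 3.6 = 3.0240 mm/d
ETc = Kc × ET₀ = 1.08 × 3.0240 = 3.2659 mm/d
Crop demand D = ETc × 10 d = 3.2659 × 10 = 32.659 mm
Pe = 0.71 × 20.0 = 14.200 mm
D − Pe = 32.659 − 14.200 = 18.459 mm
Gross irrigation = 18.459 / 0.78 = 23.665 mm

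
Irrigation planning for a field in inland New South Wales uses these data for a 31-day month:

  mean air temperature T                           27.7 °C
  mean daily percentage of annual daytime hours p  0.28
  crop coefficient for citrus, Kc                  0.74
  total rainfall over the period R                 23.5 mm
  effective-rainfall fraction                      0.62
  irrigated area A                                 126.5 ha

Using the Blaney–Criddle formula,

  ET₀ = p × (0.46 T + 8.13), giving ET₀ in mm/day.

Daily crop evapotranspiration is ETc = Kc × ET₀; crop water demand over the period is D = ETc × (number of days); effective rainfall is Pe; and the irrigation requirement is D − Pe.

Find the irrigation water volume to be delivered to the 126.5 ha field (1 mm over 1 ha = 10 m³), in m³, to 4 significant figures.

151200 m³

ET₀ = 0.28 × (0.46 × 27.7 + 8.13) = 0.28 × 20.872 = 5.8442 mm/d
ETc = Kc × ET₀ = 0.74 × 5.8442 = 4.3247 mm/d
Crop demand D = ETc × 31 d = 4.3247 × 31 = 134.066 mm
Pe = 0.62 × 23.5 = 14.570 mm
D − Pe = 134.066 − 14.570 = 119.496 mm
Volume = 119.496 mm × 126.5 ha × 10 = 151162.4 m³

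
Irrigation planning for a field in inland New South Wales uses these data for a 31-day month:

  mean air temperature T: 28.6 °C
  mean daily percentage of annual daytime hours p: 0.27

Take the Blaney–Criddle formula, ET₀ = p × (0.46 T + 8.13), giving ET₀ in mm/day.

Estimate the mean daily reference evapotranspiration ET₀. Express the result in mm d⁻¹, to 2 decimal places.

ET₀ = 0.27 × (0.46 × 28.6 + 8.13) = 0.27 × 21.286 = 5.7472 mm/d

5.75 mm d⁻¹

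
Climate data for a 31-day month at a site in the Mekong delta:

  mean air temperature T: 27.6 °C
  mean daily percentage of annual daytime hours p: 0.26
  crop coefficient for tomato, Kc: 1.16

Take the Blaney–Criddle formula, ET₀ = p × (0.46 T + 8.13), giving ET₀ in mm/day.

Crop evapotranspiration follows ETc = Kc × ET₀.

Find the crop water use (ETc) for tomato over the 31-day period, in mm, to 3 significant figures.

195 mm

ET₀ = 0.26 × (0.46 × 27.6 + 8.13) = 0.26 × 20.826 = 5.4148 mm/d
ETc = Kc × ET₀ = 1.16 × 5.4148 = 6.2812 mm/d
Over 31 days: 6.2812 × 31 = 194.717 mm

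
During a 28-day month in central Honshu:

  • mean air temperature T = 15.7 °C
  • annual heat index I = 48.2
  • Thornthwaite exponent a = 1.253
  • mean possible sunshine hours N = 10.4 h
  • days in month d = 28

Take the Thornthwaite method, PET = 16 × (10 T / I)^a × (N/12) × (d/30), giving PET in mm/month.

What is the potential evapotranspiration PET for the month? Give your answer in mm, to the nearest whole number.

57 mm

10T/I = 10 × 15.7 / 48.2 = 3.2573
(10T/I)^a = 3.2573^1.253 = 4.3915
Uncorrected PET = 16 × 4.3915 = 70.264 mm
Correction = (N/12)(d/30) = (10.4/12)(28/30) = 0.8089
PET = 70.264 × 0.8089 = 56.837 mm/month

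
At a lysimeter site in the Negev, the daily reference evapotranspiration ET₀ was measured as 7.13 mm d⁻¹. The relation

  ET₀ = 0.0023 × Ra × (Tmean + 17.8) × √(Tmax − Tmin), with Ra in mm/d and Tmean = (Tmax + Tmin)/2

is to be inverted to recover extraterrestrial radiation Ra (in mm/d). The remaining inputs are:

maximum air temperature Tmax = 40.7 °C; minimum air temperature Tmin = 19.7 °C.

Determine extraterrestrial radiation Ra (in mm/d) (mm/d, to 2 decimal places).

Tmean = 30.20 °C; √ΔT = 4.5826
Ra = ET₀ / [0.0023 × (Tmean+17.8) × √ΔT] = 7.13 / (0.0023 × 48.00 × 4.5826) = 14.093 mm/d

14.09 mm/d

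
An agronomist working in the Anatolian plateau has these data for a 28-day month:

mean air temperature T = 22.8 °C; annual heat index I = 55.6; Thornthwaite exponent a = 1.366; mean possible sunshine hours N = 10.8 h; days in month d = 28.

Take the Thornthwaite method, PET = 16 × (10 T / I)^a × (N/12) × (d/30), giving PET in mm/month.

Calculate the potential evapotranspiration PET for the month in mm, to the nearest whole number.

10T/I = 10 × 22.8 / 55.6 = 4.1007
(10T/I)^a = 4.1007^1.366 = 6.8733
Uncorrected PET = 16 × 6.8733 = 109.973 mm
Correction = (N/12)(d/30) = (10.8/12)(28/30) = 0.8400
PET = 109.973 × 0.8400 = 92.377 mm/month

92 mm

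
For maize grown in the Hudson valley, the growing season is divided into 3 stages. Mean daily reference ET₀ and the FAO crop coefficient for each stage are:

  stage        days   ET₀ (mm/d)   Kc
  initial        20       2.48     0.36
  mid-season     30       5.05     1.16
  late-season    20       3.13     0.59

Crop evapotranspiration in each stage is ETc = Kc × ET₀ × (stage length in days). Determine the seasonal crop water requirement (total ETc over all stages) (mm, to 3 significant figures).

231 mm

initial: 0.36 × 2.48 × 20 = 17.86 mm
mid-season: 1.16 × 5.05 × 30 = 175.74 mm
late-season: 0.59 × 3.13 × 20 = 36.93 mm
Seasonal total = 230.53 mm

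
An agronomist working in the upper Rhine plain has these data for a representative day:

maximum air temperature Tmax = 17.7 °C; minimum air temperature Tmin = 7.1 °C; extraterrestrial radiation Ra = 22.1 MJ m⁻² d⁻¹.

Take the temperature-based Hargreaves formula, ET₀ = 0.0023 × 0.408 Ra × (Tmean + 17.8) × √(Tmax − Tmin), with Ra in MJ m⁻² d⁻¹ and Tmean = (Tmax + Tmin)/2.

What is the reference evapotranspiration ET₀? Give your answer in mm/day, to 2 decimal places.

2.04 mm/day

Tmean = (17.7 + 7.1)/2 = 12.40 °C
0.408 Ra = 0.408 × 22.1 = 9.0168 mm/d equivalent
ET₀ = 0.0023 × 9.0168 × (12.40 + 17.8) × √10.6 = 0.0023 × 9.0168 × 30.20 × 3.2558 = 2.0391 mm/d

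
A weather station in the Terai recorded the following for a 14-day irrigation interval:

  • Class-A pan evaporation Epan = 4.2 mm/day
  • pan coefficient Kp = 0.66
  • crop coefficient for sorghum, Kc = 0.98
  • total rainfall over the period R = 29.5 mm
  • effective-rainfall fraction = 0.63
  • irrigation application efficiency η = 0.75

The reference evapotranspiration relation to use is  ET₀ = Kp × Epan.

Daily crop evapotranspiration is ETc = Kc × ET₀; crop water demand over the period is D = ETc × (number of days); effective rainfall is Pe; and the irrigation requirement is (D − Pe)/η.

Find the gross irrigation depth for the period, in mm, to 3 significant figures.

25.9 mm

ET₀ = 0.66 × 4.2 = 2.7720 mm/d
ETc = Kc × ET₀ = 0.98 × 2.7720 = 2.7166 mm/d
Crop demand D = ETc × 14 d = 2.7166 × 14 = 38.032 mm
Pe = 0.63 × 29.5 = 18.585 mm
D − Pe = 38.032 − 18.585 = 19.447 mm
Gross irrigation = 19.447 / 0.75 = 25.929 mm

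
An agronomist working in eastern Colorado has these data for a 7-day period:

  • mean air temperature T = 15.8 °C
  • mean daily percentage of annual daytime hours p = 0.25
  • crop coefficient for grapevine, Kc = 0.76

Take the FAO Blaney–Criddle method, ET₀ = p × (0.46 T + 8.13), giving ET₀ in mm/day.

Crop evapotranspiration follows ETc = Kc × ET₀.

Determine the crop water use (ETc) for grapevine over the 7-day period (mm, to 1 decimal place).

ET₀ = 0.25 × (0.46 × 15.8 + 8.13) = 0.25 × 15.398 = 3.8495 mm/d
ETc = Kc × ET₀ = 0.76 × 3.8495 = 2.9256 mm/d
Over 7 days: 2.9256 × 7 = 20.479 mm

20.5 mm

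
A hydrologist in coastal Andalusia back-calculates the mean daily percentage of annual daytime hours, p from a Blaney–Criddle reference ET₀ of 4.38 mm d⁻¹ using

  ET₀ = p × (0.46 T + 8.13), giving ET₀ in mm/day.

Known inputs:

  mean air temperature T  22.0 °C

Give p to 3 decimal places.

p = ET₀ / (0.46 T + 8.13) = 4.38 / (0.46 × 22.0 + 8.13) = 4.38 / 18.250 = 0.2400

0.240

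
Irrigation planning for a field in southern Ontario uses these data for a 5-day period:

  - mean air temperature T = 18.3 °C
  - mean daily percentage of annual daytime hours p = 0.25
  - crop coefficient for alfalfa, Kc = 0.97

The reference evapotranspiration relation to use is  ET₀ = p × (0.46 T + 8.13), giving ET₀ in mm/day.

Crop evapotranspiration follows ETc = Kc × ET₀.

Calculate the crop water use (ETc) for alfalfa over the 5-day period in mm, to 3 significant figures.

ET₀ = 0.25 × (0.46 × 18.3 + 8.13) = 0.25 × 16.548 = 4.1370 mm/d
ETc = Kc × ET₀ = 0.97 × 4.1370 = 4.0129 mm/d
Over 5 days: 4.0129 × 5 = 20.065 mm

20.1 mm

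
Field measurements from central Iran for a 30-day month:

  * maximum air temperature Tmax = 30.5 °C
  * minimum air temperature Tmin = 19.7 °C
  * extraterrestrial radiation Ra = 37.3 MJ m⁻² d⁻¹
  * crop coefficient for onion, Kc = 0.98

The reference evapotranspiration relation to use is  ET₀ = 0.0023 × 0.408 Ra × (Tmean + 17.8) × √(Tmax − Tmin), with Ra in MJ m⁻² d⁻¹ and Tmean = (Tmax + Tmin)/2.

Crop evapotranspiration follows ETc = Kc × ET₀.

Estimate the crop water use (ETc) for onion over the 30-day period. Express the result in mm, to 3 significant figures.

145 mm

Tmean = (30.5 + 19.7)/2 = 25.10 °C
0.408 Ra = 0.408 × 37.3 = 15.2184 mm/d equivalent
ET₀ = 0.0023 × 15.2184 × (25.10 + 17.8) × √10.8 = 0.0023 × 15.2184 × 42.90 × 3.2863 = 4.9347 mm/d
ETc = Kc × ET₀ = 0.98 × 4.9347 = 4.8360 mm/d
Over 30 days: 4.8360 × 30 = 145.080 mm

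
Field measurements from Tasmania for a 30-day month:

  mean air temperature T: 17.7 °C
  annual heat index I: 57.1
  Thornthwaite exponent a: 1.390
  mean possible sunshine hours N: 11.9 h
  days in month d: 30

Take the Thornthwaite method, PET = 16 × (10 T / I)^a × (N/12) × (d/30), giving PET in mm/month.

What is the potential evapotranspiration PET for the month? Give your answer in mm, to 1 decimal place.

76.5 mm

10T/I = 10 × 17.7 / 57.1 = 3.0998
(10T/I)^a = 3.0998^1.390 = 4.8190
Uncorrected PET = 16 × 4.8190 = 77.104 mm
Correction = (N/12)(d/30) = (11.9/12)(30/30) = 0.9917
PET = 77.104 × 0.9917 = 76.464 mm/month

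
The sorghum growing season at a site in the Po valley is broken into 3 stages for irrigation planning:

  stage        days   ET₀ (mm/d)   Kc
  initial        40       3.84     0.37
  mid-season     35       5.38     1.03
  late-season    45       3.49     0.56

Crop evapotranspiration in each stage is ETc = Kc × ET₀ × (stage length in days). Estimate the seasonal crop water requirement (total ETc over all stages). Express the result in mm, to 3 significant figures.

339 mm

initial: 0.37 × 3.84 × 40 = 56.83 mm
mid-season: 1.03 × 5.38 × 35 = 193.95 mm
late-season: 0.56 × 3.49 × 45 = 87.95 mm
Seasonal total = 338.73 mm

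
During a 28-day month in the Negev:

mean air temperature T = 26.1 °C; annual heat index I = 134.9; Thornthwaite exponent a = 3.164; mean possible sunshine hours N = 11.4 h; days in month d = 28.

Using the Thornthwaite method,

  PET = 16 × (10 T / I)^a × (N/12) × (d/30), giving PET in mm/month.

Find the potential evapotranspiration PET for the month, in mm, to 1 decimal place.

10T/I = 10 × 26.1 / 134.9 = 1.9348
(10T/I)^a = 1.9348^3.164 = 8.0708
Uncorrected PET = 16 × 8.0708 = 129.133 mm
Correction = (N/12)(d/30) = (11.4/12)(28/30) = 0.8867
PET = 129.133 × 0.8867 = 114.502 mm/month

114.5 mm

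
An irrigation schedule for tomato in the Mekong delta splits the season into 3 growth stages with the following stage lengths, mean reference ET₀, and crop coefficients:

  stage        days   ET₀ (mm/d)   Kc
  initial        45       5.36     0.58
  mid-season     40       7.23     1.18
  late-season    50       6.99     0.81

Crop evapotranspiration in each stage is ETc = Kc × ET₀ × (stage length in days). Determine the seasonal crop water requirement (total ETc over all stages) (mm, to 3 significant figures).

764 mm

initial: 0.58 × 5.36 × 45 = 139.90 mm
mid-season: 1.18 × 7.23 × 40 = 341.26 mm
late-season: 0.81 × 6.99 × 50 = 283.10 mm
Seasonal total = 764.26 mm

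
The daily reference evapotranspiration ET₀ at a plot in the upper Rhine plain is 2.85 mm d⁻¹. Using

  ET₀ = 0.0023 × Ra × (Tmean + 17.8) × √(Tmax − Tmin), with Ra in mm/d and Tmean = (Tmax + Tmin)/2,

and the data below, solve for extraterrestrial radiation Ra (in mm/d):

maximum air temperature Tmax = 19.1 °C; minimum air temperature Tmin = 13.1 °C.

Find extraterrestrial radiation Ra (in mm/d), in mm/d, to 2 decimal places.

14.92 mm/d

Tmean = 16.10 °C; √ΔT = 2.4495
Ra = ET₀ / [0.0023 × (Tmean+17.8) × √ΔT] = 2.85 / (0.0023 × 33.90 × 2.4495) = 14.922 mm/d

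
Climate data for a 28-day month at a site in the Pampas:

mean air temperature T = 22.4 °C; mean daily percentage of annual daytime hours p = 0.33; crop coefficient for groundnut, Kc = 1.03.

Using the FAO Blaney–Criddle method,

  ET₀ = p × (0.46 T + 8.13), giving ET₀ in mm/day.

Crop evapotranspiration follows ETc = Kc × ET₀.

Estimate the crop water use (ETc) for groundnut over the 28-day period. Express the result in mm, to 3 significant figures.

175 mm

ET₀ = 0.33 × (0.46 × 22.4 + 8.13) = 0.33 × 18.434 = 6.0832 mm/d
ETc = Kc × ET₀ = 1.03 × 6.0832 = 6.2657 mm/d
Over 28 days: 6.2657 × 28 = 175.440 mm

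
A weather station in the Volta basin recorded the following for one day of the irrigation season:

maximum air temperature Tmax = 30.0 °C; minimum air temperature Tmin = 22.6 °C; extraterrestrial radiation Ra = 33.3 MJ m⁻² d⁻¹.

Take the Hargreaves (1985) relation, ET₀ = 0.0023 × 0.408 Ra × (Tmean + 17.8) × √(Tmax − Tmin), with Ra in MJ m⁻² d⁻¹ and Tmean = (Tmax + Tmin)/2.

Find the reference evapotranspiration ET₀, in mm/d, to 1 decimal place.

Tmean = (30.0 + 22.6)/2 = 26.30 °C
0.408 Ra = 0.408 × 33.3 = 13.5864 mm/d equivalent
ET₀ = 0.0023 × 13.5864 × (26.30 + 17.8) × √7.4 = 0.0023 × 13.5864 × 44.10 × 2.7203 = 3.7488 mm/d

3.7 mm/d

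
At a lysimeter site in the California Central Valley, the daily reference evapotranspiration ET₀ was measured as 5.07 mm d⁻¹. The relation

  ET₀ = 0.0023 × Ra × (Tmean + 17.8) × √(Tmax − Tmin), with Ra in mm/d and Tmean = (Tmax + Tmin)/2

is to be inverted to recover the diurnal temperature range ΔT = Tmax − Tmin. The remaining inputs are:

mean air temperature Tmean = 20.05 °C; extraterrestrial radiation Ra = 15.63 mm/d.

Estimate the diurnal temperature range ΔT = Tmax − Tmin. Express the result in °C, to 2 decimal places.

13.88 °C

√ΔT = ET₀ / [0.0023 × Ra × (Tmean+17.8)] = 5.07 / (0.0023 × 15.63 × 37.85) = 3.7261
ΔT = 3.7261² = 13.884 °C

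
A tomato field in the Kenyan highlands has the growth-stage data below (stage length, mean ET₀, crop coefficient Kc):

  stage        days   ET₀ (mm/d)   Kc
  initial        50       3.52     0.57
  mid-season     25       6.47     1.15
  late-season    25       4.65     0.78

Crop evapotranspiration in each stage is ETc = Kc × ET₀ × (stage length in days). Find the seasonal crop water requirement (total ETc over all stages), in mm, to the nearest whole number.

initial: 0.57 × 3.52 × 50 = 100.32 mm
mid-season: 1.15 × 6.47 × 25 = 186.01 mm
late-season: 0.78 × 4.65 × 25 = 90.68 mm
Seasonal total = 377.01 mm

377 mm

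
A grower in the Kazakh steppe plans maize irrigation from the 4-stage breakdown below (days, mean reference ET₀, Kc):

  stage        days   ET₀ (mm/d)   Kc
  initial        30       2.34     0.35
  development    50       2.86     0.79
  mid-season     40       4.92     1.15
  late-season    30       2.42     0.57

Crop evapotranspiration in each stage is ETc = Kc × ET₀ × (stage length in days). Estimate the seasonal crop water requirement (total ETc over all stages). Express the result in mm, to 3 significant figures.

initial: 0.35 × 2.34 × 30 = 24.57 mm
development: 0.79 × 2.86 × 50 = 112.97 mm
mid-season: 1.15 × 4.92 × 40 = 226.32 mm
late-season: 0.57 × 2.42 × 30 = 41.38 mm
Seasonal total = 405.24 mm

405 mm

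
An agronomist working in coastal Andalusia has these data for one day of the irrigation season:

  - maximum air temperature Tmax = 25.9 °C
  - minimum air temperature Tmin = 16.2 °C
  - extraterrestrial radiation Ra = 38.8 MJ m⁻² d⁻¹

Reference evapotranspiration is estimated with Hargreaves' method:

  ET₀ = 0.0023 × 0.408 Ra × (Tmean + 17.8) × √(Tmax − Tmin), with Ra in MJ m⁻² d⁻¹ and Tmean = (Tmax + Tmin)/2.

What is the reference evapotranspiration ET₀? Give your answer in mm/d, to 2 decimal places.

Tmean = (25.9 + 16.2)/2 = 21.05 °C
0.408 Ra = 0.408 × 38.8 = 15.8304 mm/d equivalent
ET₀ = 0.0023 × 15.8304 × (21.05 + 17.8) × √9.7 = 0.0023 × 15.8304 × 38.85 × 3.1145 = 4.4055 mm/d

4.41 mm/d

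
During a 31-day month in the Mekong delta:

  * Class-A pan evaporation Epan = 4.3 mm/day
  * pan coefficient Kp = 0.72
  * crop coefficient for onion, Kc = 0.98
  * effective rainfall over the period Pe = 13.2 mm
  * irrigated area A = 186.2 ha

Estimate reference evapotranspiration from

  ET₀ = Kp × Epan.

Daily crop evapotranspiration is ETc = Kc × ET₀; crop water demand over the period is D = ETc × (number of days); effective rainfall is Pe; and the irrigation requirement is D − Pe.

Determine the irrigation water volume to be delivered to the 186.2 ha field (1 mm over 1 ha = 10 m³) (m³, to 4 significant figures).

ET₀ = 0.72 × 4.3 = 3.0960 mm/d
ETc = Kc × ET₀ = 0.98 × 3.0960 = 3.0341 mm/d
Crop demand D = ETc × 31 d = 3.0341 × 31 = 94.057 mm
D − Pe = 94.057 − 13.2 = 80.857 mm
Volume = 80.857 mm × 186.2 ha × 10 = 150555.7 m³

150600 m³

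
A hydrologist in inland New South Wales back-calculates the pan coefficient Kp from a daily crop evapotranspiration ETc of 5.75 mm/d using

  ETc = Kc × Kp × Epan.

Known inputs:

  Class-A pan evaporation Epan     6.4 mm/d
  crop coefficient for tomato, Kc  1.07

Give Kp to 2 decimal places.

0.84

ETc = Kc × Kp × Epan  ⇒  Kp = ETc / (Kc × Epan)
Kp = 5.75 / (1.07 × 6.4) = 5.75 / 6.848 = 0.8397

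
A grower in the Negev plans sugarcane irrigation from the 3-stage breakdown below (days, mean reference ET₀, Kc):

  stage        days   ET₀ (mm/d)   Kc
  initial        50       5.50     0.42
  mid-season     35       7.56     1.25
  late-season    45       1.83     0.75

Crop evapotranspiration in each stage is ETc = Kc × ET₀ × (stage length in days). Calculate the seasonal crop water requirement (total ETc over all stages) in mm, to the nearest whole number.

initial: 0.42 × 5.50 × 50 = 115.50 mm
mid-season: 1.25 × 7.56 × 35 = 330.75 mm
late-season: 0.75 × 1.83 × 45 = 61.76 mm
Seasonal total = 508.01 mm

508 mm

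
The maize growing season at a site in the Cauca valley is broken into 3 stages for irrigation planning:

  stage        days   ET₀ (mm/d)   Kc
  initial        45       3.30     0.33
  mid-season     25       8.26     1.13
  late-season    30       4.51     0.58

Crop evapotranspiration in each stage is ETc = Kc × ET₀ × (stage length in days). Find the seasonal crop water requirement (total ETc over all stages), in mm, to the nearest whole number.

initial: 0.33 × 3.30 × 45 = 49.01 mm
mid-season: 1.13 × 8.26 × 25 = 233.35 mm
late-season: 0.58 × 4.51 × 30 = 78.47 mm
Seasonal total = 360.83 mm

361 mm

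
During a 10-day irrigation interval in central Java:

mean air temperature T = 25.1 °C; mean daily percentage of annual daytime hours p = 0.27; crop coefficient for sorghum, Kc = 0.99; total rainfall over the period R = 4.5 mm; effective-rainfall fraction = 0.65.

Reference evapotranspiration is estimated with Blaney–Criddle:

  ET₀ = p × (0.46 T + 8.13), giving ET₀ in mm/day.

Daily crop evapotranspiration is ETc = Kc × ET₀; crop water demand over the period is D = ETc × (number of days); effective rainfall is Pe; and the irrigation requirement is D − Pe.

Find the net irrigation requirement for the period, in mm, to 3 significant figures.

49.7 mm

ET₀ = 0.27 × (0.46 × 25.1 + 8.13) = 0.27 × 19.676 = 5.3125 mm/d
ETc = Kc × ET₀ = 0.99 × 5.3125 = 5.2594 mm/d
Crop demand D = ETc × 10 d = 5.2594 × 10 = 52.594 mm
Pe = 0.65 × 4.5 = 2.925 mm
D − Pe = 52.594 − 2.925 = 49.669 mm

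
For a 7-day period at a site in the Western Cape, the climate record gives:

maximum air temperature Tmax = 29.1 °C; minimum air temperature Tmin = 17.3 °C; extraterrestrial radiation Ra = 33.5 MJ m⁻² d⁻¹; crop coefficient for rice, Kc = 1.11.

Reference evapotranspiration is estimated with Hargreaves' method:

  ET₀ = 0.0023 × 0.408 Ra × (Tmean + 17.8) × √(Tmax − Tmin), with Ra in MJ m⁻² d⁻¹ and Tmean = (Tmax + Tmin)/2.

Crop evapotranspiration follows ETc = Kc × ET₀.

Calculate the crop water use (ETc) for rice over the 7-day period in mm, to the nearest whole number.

Tmean = (29.1 + 17.3)/2 = 23.20 °C
0.408 Ra = 0.408 × 33.5 = 13.6680 mm/d equivalent
ET₀ = 0.0023 × 13.6680 × (23.20 + 17.8) × √11.8 = 0.0023 × 13.6680 × 41.00 × 3.4351 = 4.4275 mm/d
ETc = Kc × ET₀ = 1.11 × 4.4275 = 4.9145 mm/d
Over 7 days: 4.9145 × 7 = 34.402 mm

34 mm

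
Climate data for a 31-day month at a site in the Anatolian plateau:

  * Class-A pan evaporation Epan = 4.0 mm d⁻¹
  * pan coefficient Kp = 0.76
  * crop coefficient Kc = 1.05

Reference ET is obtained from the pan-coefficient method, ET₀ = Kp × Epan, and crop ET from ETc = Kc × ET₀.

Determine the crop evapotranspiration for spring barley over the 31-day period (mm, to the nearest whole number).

ET₀ = 0.76 × 4.0 = 3.0400 mm/d
ETc = Kc × ET₀ = 1.05 × 3.0400 = 3.1920 mm/d
Over 31 days: 3.1920 × 31 = 98.952 mm

99 mm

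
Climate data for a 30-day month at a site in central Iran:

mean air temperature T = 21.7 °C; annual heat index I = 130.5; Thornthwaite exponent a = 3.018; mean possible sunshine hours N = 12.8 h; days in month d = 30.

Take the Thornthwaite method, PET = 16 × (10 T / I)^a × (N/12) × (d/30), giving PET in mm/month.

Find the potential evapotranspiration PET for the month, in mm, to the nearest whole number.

79 mm

10T/I = 10 × 21.7 / 130.5 = 1.6628
(10T/I)^a = 1.6628^3.018 = 4.6398
Uncorrected PET = 16 × 4.6398 = 74.237 mm
Correction = (N/12)(d/30) = (12.8/12)(30/30) = 1.0667
PET = 74.237 × 1.0667 = 79.189 mm/month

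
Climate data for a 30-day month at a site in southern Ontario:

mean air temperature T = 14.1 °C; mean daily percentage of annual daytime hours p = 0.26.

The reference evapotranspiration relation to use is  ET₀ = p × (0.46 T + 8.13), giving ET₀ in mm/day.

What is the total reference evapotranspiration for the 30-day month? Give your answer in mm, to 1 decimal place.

ET₀ = 0.26 × (0.46 × 14.1 + 8.13) = 0.26 × 14.616 = 3.8002 mm/d
Monthly total = 3.8002 × 30 = 114.006 mm

114.0 mm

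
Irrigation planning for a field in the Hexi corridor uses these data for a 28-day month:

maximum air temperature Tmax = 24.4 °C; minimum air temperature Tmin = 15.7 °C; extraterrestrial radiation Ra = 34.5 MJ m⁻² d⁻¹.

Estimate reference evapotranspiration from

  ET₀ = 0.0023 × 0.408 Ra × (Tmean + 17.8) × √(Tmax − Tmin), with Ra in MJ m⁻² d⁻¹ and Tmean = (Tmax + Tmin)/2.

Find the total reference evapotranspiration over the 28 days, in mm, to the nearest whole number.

Tmean = (24.4 + 15.7)/2 = 20.05 °C
0.408 Ra = 0.408 × 34.5 = 14.0760 mm/d equivalent
ET₀ = 0.0023 × 14.0760 × (20.05 + 17.8) × √8.7 = 0.0023 × 14.0760 × 37.85 × 2.9496 = 3.6144 mm/d
Over 28 days: 3.6144 × 28 = 101.203 mm

101 mm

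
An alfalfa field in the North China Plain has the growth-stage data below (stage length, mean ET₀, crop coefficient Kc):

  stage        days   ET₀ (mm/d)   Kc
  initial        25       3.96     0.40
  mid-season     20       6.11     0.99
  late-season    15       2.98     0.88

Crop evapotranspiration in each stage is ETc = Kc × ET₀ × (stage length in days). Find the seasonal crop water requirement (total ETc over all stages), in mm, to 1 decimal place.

199.9 mm

initial: 0.40 × 3.96 × 25 = 39.60 mm
mid-season: 0.99 × 6.11 × 20 = 120.98 mm
late-season: 0.88 × 2.98 × 15 = 39.34 mm
Seasonal total = 199.92 mm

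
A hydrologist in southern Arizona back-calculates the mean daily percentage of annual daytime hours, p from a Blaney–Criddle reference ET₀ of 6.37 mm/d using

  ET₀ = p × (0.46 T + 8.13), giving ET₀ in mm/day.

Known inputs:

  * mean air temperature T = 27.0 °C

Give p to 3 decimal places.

0.310

p = ET₀ / (0.46 T + 8.13) = 6.37 / (0.46 × 27.0 + 8.13) = 6.37 / 20.550 = 0.3100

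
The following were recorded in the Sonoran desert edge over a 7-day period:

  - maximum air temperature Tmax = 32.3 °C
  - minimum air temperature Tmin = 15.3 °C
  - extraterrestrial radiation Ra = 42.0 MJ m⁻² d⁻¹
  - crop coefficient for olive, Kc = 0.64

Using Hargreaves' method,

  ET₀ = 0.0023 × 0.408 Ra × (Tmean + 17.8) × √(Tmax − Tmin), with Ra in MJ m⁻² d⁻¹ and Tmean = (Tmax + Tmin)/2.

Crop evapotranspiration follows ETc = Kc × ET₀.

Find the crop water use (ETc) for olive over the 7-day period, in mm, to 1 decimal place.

Tmean = (32.3 + 15.3)/2 = 23.80 °C
0.408 Ra = 0.408 × 42.0 = 17.1360 mm/d equivalent
ET₀ = 0.0023 × 17.1360 × (23.80 + 17.8) × √17.0 = 0.0023 × 17.1360 × 41.60 × 4.1231 = 6.7601 mm/d
ETc = Kc × ET₀ = 0.64 × 6.7601 = 4.3265 mm/d
Over 7 days: 4.3265 × 7 = 30.286 mm

30.3 mm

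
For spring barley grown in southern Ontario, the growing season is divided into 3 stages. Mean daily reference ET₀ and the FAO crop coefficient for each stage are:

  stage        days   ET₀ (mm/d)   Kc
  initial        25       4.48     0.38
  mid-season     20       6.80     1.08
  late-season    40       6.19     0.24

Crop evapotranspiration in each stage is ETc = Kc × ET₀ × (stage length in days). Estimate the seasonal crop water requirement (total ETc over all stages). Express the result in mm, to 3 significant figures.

249 mm

initial: 0.38 × 4.48 × 25 = 42.56 mm
mid-season: 1.08 × 6.80 × 20 = 146.88 mm
late-season: 0.24 × 6.19 × 40 = 59.42 mm
Seasonal total = 248.86 mm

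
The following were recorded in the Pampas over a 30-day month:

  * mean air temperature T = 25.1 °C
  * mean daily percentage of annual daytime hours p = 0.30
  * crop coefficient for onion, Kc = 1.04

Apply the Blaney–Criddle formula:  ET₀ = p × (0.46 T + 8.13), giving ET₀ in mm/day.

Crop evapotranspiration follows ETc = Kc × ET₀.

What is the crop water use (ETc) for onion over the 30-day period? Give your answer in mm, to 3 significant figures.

184 mm

ET₀ = 0.30 × (0.46 × 25.1 + 8.13) = 0.30 × 19.676 = 5.9028 mm/d
ETc = Kc × ET₀ = 1.04 × 5.9028 = 6.1389 mm/d
Over 30 days: 6.1389 × 30 = 184.167 mm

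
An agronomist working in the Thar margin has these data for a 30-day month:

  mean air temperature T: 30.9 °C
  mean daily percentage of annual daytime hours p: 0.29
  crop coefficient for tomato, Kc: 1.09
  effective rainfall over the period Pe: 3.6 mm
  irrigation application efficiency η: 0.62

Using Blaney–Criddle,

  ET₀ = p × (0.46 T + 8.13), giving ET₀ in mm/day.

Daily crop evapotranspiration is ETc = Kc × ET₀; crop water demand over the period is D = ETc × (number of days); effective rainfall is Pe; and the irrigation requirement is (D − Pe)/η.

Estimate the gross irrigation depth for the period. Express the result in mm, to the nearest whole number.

336 mm

ET₀ = 0.29 × (0.46 × 30.9 + 8.13) = 0.29 × 22.344 = 6.4798 mm/d
ETc = Kc × ET₀ = 1.09 × 6.4798 = 7.0630 mm/d
Crop demand D = ETc × 30 d = 7.0630 × 30 = 211.890 mm
D − Pe = 211.890 − 3.6 = 208.290 mm
Gross irrigation = 208.290 / 0.62 = 335.952 mm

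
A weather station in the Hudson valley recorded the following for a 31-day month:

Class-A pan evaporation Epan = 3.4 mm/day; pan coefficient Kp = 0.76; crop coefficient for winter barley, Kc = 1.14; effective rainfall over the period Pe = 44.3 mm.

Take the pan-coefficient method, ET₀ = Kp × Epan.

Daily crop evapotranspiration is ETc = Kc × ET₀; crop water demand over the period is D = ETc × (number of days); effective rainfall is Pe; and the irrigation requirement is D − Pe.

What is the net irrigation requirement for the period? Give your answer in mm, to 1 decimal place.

ET₀ = 0.76 × 3.4 = 2.5840 mm/d
ETc = Kc × ET₀ = 1.14 × 2.5840 = 2.9458 mm/d
Crop demand D = ETc × 31 d = 2.9458 × 31 = 91.320 mm
D − Pe = 91.320 − 44.3 = 47.020 mm

47.0 mm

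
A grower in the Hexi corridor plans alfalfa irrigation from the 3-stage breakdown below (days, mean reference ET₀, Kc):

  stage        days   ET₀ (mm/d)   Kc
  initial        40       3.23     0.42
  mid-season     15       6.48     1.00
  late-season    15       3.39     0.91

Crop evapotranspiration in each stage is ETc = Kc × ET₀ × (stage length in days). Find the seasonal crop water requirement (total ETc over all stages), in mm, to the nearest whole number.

initial: 0.42 × 3.23 × 40 = 54.26 mm
mid-season: 1.00 × 6.48 × 15 = 97.20 mm
late-season: 0.91 × 3.39 × 15 = 46.27 mm
Seasonal total = 197.73 mm

198 mm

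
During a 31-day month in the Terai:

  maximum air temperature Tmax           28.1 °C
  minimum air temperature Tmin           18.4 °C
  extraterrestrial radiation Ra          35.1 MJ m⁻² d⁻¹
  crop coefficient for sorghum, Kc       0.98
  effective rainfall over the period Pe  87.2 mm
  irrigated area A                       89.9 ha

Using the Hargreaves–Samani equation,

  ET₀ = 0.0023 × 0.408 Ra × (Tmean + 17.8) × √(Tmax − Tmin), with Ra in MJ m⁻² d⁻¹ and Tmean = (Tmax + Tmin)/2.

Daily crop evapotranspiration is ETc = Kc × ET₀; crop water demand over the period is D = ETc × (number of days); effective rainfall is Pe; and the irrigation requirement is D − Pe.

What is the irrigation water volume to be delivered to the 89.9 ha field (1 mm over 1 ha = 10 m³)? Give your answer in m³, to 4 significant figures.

Tmean = (28.1 + 18.4)/2 = 23.25 °C
0.408 Ra = 0.408 × 35.1 = 14.3208 mm/d equivalent
ET₀ = 0.0023 × 14.3208 × (23.25 + 17.8) × √9.7 = 0.0023 × 14.3208 × 41.05 × 3.1145 = 4.2111 mm/d
ETc = Kc × ET₀ = 0.98 × 4.2111 = 4.1269 mm/d
Crop demand D = ETc × 31 d = 4.1269 × 31 = 127.934 mm
D − Pe = 127.934 − 87.2 = 40.734 mm
Volume = 40.734 mm × 89.9 ha × 10 = 36619.9 m³

36620 m³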